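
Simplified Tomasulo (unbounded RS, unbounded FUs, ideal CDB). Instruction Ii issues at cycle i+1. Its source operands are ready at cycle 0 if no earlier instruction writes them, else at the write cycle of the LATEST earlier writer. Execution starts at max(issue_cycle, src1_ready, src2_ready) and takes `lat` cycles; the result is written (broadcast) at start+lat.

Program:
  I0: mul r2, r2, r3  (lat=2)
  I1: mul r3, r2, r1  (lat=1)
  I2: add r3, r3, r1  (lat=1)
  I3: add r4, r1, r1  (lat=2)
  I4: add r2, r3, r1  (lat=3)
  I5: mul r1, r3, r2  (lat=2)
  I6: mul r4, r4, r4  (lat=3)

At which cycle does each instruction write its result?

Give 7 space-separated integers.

I0 mul r2: issue@1 deps=(None,None) exec_start@1 write@3
I1 mul r3: issue@2 deps=(0,None) exec_start@3 write@4
I2 add r3: issue@3 deps=(1,None) exec_start@4 write@5
I3 add r4: issue@4 deps=(None,None) exec_start@4 write@6
I4 add r2: issue@5 deps=(2,None) exec_start@5 write@8
I5 mul r1: issue@6 deps=(2,4) exec_start@8 write@10
I6 mul r4: issue@7 deps=(3,3) exec_start@7 write@10

Answer: 3 4 5 6 8 10 10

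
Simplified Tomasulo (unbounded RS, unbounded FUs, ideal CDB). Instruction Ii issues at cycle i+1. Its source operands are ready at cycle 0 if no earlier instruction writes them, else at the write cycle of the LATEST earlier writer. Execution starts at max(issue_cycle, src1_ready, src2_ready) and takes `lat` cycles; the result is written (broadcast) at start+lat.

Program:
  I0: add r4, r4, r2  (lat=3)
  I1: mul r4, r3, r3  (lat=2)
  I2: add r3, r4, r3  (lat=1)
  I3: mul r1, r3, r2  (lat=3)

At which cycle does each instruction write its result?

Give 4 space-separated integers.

Answer: 4 4 5 8

Derivation:
I0 add r4: issue@1 deps=(None,None) exec_start@1 write@4
I1 mul r4: issue@2 deps=(None,None) exec_start@2 write@4
I2 add r3: issue@3 deps=(1,None) exec_start@4 write@5
I3 mul r1: issue@4 deps=(2,None) exec_start@5 write@8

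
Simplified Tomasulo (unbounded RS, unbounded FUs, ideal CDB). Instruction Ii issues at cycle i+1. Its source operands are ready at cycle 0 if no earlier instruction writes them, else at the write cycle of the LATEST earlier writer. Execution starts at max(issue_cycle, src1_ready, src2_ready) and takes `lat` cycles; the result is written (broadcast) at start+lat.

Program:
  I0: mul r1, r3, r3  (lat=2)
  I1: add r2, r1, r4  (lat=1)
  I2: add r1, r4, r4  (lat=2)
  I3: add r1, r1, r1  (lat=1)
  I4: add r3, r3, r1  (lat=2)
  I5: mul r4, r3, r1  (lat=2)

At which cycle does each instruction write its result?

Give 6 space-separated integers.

I0 mul r1: issue@1 deps=(None,None) exec_start@1 write@3
I1 add r2: issue@2 deps=(0,None) exec_start@3 write@4
I2 add r1: issue@3 deps=(None,None) exec_start@3 write@5
I3 add r1: issue@4 deps=(2,2) exec_start@5 write@6
I4 add r3: issue@5 deps=(None,3) exec_start@6 write@8
I5 mul r4: issue@6 deps=(4,3) exec_start@8 write@10

Answer: 3 4 5 6 8 10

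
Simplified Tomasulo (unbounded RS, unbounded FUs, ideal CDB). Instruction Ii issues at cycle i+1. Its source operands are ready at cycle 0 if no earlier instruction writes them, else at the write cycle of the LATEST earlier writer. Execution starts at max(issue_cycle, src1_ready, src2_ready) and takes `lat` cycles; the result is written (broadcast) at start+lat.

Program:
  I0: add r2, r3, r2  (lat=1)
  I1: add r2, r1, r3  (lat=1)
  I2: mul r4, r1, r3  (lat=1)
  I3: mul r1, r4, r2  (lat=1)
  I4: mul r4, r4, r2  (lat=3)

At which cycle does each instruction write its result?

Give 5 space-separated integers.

I0 add r2: issue@1 deps=(None,None) exec_start@1 write@2
I1 add r2: issue@2 deps=(None,None) exec_start@2 write@3
I2 mul r4: issue@3 deps=(None,None) exec_start@3 write@4
I3 mul r1: issue@4 deps=(2,1) exec_start@4 write@5
I4 mul r4: issue@5 deps=(2,1) exec_start@5 write@8

Answer: 2 3 4 5 8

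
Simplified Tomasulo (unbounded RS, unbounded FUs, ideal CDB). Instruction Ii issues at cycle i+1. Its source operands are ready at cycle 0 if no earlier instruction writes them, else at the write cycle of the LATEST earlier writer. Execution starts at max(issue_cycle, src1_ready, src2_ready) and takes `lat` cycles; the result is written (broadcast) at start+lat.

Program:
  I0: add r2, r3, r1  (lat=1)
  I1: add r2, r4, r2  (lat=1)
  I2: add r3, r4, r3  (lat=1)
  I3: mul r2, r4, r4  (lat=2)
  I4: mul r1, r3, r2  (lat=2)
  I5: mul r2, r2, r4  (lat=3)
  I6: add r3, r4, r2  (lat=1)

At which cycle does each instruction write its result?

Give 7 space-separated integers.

Answer: 2 3 4 6 8 9 10

Derivation:
I0 add r2: issue@1 deps=(None,None) exec_start@1 write@2
I1 add r2: issue@2 deps=(None,0) exec_start@2 write@3
I2 add r3: issue@3 deps=(None,None) exec_start@3 write@4
I3 mul r2: issue@4 deps=(None,None) exec_start@4 write@6
I4 mul r1: issue@5 deps=(2,3) exec_start@6 write@8
I5 mul r2: issue@6 deps=(3,None) exec_start@6 write@9
I6 add r3: issue@7 deps=(None,5) exec_start@9 write@10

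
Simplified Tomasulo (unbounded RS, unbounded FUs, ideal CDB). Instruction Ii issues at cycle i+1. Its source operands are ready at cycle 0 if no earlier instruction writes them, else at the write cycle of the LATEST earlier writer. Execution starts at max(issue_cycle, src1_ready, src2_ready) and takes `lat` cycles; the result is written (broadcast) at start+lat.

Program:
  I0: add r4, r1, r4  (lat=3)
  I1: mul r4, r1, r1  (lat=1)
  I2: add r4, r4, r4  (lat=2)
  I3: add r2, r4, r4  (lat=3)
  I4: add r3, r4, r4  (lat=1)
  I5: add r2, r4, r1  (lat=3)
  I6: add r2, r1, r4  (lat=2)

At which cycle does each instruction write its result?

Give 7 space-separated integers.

I0 add r4: issue@1 deps=(None,None) exec_start@1 write@4
I1 mul r4: issue@2 deps=(None,None) exec_start@2 write@3
I2 add r4: issue@3 deps=(1,1) exec_start@3 write@5
I3 add r2: issue@4 deps=(2,2) exec_start@5 write@8
I4 add r3: issue@5 deps=(2,2) exec_start@5 write@6
I5 add r2: issue@6 deps=(2,None) exec_start@6 write@9
I6 add r2: issue@7 deps=(None,2) exec_start@7 write@9

Answer: 4 3 5 8 6 9 9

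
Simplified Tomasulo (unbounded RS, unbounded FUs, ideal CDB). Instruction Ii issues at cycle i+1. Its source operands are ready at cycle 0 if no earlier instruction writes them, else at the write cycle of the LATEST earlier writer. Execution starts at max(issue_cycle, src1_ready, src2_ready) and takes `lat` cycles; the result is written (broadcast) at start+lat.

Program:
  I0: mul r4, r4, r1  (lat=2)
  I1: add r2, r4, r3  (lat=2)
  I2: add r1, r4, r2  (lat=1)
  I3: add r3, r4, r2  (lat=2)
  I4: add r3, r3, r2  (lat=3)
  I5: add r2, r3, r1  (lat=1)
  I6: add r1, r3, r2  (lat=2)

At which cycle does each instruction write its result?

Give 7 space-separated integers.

I0 mul r4: issue@1 deps=(None,None) exec_start@1 write@3
I1 add r2: issue@2 deps=(0,None) exec_start@3 write@5
I2 add r1: issue@3 deps=(0,1) exec_start@5 write@6
I3 add r3: issue@4 deps=(0,1) exec_start@5 write@7
I4 add r3: issue@5 deps=(3,1) exec_start@7 write@10
I5 add r2: issue@6 deps=(4,2) exec_start@10 write@11
I6 add r1: issue@7 deps=(4,5) exec_start@11 write@13

Answer: 3 5 6 7 10 11 13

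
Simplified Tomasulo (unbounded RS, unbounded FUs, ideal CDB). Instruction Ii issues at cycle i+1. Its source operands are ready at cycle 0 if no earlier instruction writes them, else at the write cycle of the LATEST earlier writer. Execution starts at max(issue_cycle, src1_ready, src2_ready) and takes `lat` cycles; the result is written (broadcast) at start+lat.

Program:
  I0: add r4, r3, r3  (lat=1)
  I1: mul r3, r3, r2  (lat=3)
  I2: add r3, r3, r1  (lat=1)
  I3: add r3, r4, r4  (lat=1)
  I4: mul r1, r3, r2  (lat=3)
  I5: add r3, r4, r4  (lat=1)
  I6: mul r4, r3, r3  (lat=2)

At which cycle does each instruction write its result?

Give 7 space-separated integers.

I0 add r4: issue@1 deps=(None,None) exec_start@1 write@2
I1 mul r3: issue@2 deps=(None,None) exec_start@2 write@5
I2 add r3: issue@3 deps=(1,None) exec_start@5 write@6
I3 add r3: issue@4 deps=(0,0) exec_start@4 write@5
I4 mul r1: issue@5 deps=(3,None) exec_start@5 write@8
I5 add r3: issue@6 deps=(0,0) exec_start@6 write@7
I6 mul r4: issue@7 deps=(5,5) exec_start@7 write@9

Answer: 2 5 6 5 8 7 9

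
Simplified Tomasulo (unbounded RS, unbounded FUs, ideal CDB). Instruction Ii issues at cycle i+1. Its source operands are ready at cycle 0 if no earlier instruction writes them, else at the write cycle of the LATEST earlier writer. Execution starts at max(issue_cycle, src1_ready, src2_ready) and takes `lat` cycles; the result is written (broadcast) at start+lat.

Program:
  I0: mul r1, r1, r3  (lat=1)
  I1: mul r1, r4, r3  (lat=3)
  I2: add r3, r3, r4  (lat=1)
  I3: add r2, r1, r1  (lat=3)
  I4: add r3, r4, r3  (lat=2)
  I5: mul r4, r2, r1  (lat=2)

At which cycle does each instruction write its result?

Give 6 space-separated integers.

Answer: 2 5 4 8 7 10

Derivation:
I0 mul r1: issue@1 deps=(None,None) exec_start@1 write@2
I1 mul r1: issue@2 deps=(None,None) exec_start@2 write@5
I2 add r3: issue@3 deps=(None,None) exec_start@3 write@4
I3 add r2: issue@4 deps=(1,1) exec_start@5 write@8
I4 add r3: issue@5 deps=(None,2) exec_start@5 write@7
I5 mul r4: issue@6 deps=(3,1) exec_start@8 write@10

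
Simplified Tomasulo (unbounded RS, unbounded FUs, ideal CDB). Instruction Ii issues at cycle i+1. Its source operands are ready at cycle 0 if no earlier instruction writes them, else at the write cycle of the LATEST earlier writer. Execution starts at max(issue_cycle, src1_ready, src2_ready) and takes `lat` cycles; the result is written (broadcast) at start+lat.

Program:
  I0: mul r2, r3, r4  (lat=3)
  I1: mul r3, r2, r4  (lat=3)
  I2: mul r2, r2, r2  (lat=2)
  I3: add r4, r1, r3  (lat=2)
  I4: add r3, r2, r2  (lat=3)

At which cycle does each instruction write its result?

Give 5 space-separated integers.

I0 mul r2: issue@1 deps=(None,None) exec_start@1 write@4
I1 mul r3: issue@2 deps=(0,None) exec_start@4 write@7
I2 mul r2: issue@3 deps=(0,0) exec_start@4 write@6
I3 add r4: issue@4 deps=(None,1) exec_start@7 write@9
I4 add r3: issue@5 deps=(2,2) exec_start@6 write@9

Answer: 4 7 6 9 9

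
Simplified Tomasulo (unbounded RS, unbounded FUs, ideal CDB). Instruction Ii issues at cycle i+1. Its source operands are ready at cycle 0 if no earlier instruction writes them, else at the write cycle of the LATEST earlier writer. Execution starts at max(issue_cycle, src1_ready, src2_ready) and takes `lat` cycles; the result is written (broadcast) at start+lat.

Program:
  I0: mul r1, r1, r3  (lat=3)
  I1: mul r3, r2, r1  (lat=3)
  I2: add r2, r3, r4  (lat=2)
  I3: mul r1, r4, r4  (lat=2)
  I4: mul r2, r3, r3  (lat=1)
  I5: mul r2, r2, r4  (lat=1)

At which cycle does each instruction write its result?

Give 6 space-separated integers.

Answer: 4 7 9 6 8 9

Derivation:
I0 mul r1: issue@1 deps=(None,None) exec_start@1 write@4
I1 mul r3: issue@2 deps=(None,0) exec_start@4 write@7
I2 add r2: issue@3 deps=(1,None) exec_start@7 write@9
I3 mul r1: issue@4 deps=(None,None) exec_start@4 write@6
I4 mul r2: issue@5 deps=(1,1) exec_start@7 write@8
I5 mul r2: issue@6 deps=(4,None) exec_start@8 write@9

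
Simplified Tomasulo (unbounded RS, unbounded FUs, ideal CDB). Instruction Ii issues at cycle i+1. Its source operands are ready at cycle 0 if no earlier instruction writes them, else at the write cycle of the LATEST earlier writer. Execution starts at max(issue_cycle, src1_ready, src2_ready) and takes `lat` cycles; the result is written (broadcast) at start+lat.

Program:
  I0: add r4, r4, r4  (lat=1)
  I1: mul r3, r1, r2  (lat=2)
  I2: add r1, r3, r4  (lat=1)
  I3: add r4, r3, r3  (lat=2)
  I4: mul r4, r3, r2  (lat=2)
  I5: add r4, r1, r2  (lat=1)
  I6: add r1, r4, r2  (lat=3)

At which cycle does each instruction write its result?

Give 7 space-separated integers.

Answer: 2 4 5 6 7 7 10

Derivation:
I0 add r4: issue@1 deps=(None,None) exec_start@1 write@2
I1 mul r3: issue@2 deps=(None,None) exec_start@2 write@4
I2 add r1: issue@3 deps=(1,0) exec_start@4 write@5
I3 add r4: issue@4 deps=(1,1) exec_start@4 write@6
I4 mul r4: issue@5 deps=(1,None) exec_start@5 write@7
I5 add r4: issue@6 deps=(2,None) exec_start@6 write@7
I6 add r1: issue@7 deps=(5,None) exec_start@7 write@10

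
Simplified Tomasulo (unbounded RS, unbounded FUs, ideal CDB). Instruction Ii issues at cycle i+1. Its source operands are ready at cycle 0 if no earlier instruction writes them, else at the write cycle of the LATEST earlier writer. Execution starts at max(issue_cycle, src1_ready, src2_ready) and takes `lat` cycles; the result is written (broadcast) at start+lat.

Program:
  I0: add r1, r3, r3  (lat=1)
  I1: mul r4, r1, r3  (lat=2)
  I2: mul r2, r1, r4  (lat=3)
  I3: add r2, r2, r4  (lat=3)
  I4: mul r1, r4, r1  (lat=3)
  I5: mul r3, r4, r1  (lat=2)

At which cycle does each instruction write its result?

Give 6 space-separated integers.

I0 add r1: issue@1 deps=(None,None) exec_start@1 write@2
I1 mul r4: issue@2 deps=(0,None) exec_start@2 write@4
I2 mul r2: issue@3 deps=(0,1) exec_start@4 write@7
I3 add r2: issue@4 deps=(2,1) exec_start@7 write@10
I4 mul r1: issue@5 deps=(1,0) exec_start@5 write@8
I5 mul r3: issue@6 deps=(1,4) exec_start@8 write@10

Answer: 2 4 7 10 8 10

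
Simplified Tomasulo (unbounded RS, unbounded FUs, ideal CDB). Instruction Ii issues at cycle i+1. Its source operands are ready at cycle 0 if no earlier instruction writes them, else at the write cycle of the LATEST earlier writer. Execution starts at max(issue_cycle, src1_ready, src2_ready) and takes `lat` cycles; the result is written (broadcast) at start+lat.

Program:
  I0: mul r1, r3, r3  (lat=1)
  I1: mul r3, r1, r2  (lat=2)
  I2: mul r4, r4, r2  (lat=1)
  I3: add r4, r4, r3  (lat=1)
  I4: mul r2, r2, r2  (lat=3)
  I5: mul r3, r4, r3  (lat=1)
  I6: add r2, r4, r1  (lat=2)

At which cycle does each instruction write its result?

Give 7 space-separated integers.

I0 mul r1: issue@1 deps=(None,None) exec_start@1 write@2
I1 mul r3: issue@2 deps=(0,None) exec_start@2 write@4
I2 mul r4: issue@3 deps=(None,None) exec_start@3 write@4
I3 add r4: issue@4 deps=(2,1) exec_start@4 write@5
I4 mul r2: issue@5 deps=(None,None) exec_start@5 write@8
I5 mul r3: issue@6 deps=(3,1) exec_start@6 write@7
I6 add r2: issue@7 deps=(3,0) exec_start@7 write@9

Answer: 2 4 4 5 8 7 9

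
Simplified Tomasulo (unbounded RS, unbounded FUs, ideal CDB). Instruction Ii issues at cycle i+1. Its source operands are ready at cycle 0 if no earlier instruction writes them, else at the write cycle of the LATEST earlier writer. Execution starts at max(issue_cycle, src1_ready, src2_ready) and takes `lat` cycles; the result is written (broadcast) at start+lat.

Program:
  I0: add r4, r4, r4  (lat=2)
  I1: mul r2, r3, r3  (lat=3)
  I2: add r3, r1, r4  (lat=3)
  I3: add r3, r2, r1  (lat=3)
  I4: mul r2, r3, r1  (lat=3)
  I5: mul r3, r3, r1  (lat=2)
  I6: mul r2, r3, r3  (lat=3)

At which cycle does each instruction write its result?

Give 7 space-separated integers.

I0 add r4: issue@1 deps=(None,None) exec_start@1 write@3
I1 mul r2: issue@2 deps=(None,None) exec_start@2 write@5
I2 add r3: issue@3 deps=(None,0) exec_start@3 write@6
I3 add r3: issue@4 deps=(1,None) exec_start@5 write@8
I4 mul r2: issue@5 deps=(3,None) exec_start@8 write@11
I5 mul r3: issue@6 deps=(3,None) exec_start@8 write@10
I6 mul r2: issue@7 deps=(5,5) exec_start@10 write@13

Answer: 3 5 6 8 11 10 13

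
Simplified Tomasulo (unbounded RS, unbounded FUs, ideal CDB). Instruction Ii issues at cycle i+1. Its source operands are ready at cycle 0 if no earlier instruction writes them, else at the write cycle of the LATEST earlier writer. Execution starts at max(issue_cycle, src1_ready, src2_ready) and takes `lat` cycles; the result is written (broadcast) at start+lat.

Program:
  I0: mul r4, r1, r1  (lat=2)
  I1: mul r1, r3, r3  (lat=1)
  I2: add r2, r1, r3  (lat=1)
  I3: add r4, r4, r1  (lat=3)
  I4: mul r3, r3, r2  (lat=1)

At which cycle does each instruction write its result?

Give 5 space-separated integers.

I0 mul r4: issue@1 deps=(None,None) exec_start@1 write@3
I1 mul r1: issue@2 deps=(None,None) exec_start@2 write@3
I2 add r2: issue@3 deps=(1,None) exec_start@3 write@4
I3 add r4: issue@4 deps=(0,1) exec_start@4 write@7
I4 mul r3: issue@5 deps=(None,2) exec_start@5 write@6

Answer: 3 3 4 7 6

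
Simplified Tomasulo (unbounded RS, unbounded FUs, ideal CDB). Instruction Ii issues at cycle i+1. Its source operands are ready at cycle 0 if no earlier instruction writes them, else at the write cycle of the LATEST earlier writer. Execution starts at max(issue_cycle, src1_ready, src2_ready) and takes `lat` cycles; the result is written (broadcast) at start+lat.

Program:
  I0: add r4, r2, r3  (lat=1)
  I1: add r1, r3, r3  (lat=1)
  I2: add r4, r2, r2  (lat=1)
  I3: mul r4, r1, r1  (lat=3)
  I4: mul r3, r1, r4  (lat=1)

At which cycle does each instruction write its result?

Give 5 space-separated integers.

Answer: 2 3 4 7 8

Derivation:
I0 add r4: issue@1 deps=(None,None) exec_start@1 write@2
I1 add r1: issue@2 deps=(None,None) exec_start@2 write@3
I2 add r4: issue@3 deps=(None,None) exec_start@3 write@4
I3 mul r4: issue@4 deps=(1,1) exec_start@4 write@7
I4 mul r3: issue@5 deps=(1,3) exec_start@7 write@8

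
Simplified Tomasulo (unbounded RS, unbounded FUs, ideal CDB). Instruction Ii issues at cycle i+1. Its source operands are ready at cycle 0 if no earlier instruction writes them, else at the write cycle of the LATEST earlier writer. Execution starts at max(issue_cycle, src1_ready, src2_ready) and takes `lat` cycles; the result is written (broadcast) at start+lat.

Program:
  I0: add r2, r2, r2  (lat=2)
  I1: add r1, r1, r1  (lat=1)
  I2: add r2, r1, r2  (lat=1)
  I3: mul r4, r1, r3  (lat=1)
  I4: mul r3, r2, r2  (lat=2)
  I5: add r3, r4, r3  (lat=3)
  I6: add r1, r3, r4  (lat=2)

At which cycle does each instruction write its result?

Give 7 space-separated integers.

Answer: 3 3 4 5 7 10 12

Derivation:
I0 add r2: issue@1 deps=(None,None) exec_start@1 write@3
I1 add r1: issue@2 deps=(None,None) exec_start@2 write@3
I2 add r2: issue@3 deps=(1,0) exec_start@3 write@4
I3 mul r4: issue@4 deps=(1,None) exec_start@4 write@5
I4 mul r3: issue@5 deps=(2,2) exec_start@5 write@7
I5 add r3: issue@6 deps=(3,4) exec_start@7 write@10
I6 add r1: issue@7 deps=(5,3) exec_start@10 write@12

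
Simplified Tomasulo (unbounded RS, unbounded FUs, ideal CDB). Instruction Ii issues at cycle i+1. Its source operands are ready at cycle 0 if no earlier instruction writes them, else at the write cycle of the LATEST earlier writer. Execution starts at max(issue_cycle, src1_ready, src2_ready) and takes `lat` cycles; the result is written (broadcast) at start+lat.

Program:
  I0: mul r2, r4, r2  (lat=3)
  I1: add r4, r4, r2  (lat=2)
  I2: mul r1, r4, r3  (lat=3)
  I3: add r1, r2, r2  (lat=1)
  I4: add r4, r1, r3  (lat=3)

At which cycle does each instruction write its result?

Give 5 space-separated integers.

Answer: 4 6 9 5 8

Derivation:
I0 mul r2: issue@1 deps=(None,None) exec_start@1 write@4
I1 add r4: issue@2 deps=(None,0) exec_start@4 write@6
I2 mul r1: issue@3 deps=(1,None) exec_start@6 write@9
I3 add r1: issue@4 deps=(0,0) exec_start@4 write@5
I4 add r4: issue@5 deps=(3,None) exec_start@5 write@8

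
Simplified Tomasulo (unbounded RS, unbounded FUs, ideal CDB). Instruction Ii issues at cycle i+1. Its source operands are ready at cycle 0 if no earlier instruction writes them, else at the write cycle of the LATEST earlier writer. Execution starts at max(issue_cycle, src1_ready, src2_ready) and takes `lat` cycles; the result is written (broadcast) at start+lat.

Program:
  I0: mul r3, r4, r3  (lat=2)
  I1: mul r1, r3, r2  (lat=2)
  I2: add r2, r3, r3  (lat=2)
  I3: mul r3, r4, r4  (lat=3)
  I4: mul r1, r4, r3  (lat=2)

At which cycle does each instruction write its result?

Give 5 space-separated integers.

I0 mul r3: issue@1 deps=(None,None) exec_start@1 write@3
I1 mul r1: issue@2 deps=(0,None) exec_start@3 write@5
I2 add r2: issue@3 deps=(0,0) exec_start@3 write@5
I3 mul r3: issue@4 deps=(None,None) exec_start@4 write@7
I4 mul r1: issue@5 deps=(None,3) exec_start@7 write@9

Answer: 3 5 5 7 9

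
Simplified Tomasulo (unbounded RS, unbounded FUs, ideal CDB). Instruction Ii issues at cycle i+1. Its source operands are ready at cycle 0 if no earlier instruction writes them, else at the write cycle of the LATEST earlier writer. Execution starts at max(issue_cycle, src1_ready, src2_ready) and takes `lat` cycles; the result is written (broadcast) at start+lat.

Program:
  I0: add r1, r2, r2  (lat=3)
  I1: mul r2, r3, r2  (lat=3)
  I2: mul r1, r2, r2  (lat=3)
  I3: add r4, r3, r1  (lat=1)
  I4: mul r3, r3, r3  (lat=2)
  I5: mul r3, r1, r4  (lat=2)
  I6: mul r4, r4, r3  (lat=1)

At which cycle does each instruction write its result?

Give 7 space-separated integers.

I0 add r1: issue@1 deps=(None,None) exec_start@1 write@4
I1 mul r2: issue@2 deps=(None,None) exec_start@2 write@5
I2 mul r1: issue@3 deps=(1,1) exec_start@5 write@8
I3 add r4: issue@4 deps=(None,2) exec_start@8 write@9
I4 mul r3: issue@5 deps=(None,None) exec_start@5 write@7
I5 mul r3: issue@6 deps=(2,3) exec_start@9 write@11
I6 mul r4: issue@7 deps=(3,5) exec_start@11 write@12

Answer: 4 5 8 9 7 11 12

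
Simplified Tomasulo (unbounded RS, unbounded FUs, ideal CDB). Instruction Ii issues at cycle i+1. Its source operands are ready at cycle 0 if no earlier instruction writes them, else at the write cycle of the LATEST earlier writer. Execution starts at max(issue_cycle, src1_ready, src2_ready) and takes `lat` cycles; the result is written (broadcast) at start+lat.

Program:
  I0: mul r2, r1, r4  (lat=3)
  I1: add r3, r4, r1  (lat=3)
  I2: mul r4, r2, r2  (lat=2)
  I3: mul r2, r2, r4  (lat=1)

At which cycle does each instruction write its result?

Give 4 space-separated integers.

Answer: 4 5 6 7

Derivation:
I0 mul r2: issue@1 deps=(None,None) exec_start@1 write@4
I1 add r3: issue@2 deps=(None,None) exec_start@2 write@5
I2 mul r4: issue@3 deps=(0,0) exec_start@4 write@6
I3 mul r2: issue@4 deps=(0,2) exec_start@6 write@7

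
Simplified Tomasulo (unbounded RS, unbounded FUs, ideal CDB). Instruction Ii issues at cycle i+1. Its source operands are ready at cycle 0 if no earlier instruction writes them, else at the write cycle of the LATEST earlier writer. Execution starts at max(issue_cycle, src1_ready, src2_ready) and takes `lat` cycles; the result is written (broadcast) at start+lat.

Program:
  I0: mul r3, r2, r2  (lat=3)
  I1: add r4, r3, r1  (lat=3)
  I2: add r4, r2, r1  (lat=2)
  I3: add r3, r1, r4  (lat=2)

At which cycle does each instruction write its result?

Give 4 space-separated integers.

I0 mul r3: issue@1 deps=(None,None) exec_start@1 write@4
I1 add r4: issue@2 deps=(0,None) exec_start@4 write@7
I2 add r4: issue@3 deps=(None,None) exec_start@3 write@5
I3 add r3: issue@4 deps=(None,2) exec_start@5 write@7

Answer: 4 7 5 7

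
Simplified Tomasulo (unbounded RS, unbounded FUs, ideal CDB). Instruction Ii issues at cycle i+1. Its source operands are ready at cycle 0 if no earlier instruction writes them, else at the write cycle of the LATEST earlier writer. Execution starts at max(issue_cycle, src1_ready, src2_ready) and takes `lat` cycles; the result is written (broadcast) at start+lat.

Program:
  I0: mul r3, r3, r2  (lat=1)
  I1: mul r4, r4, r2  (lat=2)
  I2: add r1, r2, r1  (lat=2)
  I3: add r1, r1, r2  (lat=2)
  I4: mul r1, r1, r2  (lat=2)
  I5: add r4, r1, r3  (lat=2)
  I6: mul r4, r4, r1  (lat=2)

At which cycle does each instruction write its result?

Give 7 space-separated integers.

I0 mul r3: issue@1 deps=(None,None) exec_start@1 write@2
I1 mul r4: issue@2 deps=(None,None) exec_start@2 write@4
I2 add r1: issue@3 deps=(None,None) exec_start@3 write@5
I3 add r1: issue@4 deps=(2,None) exec_start@5 write@7
I4 mul r1: issue@5 deps=(3,None) exec_start@7 write@9
I5 add r4: issue@6 deps=(4,0) exec_start@9 write@11
I6 mul r4: issue@7 deps=(5,4) exec_start@11 write@13

Answer: 2 4 5 7 9 11 13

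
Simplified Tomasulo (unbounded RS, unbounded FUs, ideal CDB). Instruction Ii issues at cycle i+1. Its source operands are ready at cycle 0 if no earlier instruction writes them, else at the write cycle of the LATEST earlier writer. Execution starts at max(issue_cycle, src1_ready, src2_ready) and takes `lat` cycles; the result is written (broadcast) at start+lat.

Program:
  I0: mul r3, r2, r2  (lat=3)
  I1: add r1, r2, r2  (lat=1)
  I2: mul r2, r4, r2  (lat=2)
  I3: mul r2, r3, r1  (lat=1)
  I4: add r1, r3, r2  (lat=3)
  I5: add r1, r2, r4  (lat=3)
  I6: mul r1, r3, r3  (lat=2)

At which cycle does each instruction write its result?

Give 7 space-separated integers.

Answer: 4 3 5 5 8 9 9

Derivation:
I0 mul r3: issue@1 deps=(None,None) exec_start@1 write@4
I1 add r1: issue@2 deps=(None,None) exec_start@2 write@3
I2 mul r2: issue@3 deps=(None,None) exec_start@3 write@5
I3 mul r2: issue@4 deps=(0,1) exec_start@4 write@5
I4 add r1: issue@5 deps=(0,3) exec_start@5 write@8
I5 add r1: issue@6 deps=(3,None) exec_start@6 write@9
I6 mul r1: issue@7 deps=(0,0) exec_start@7 write@9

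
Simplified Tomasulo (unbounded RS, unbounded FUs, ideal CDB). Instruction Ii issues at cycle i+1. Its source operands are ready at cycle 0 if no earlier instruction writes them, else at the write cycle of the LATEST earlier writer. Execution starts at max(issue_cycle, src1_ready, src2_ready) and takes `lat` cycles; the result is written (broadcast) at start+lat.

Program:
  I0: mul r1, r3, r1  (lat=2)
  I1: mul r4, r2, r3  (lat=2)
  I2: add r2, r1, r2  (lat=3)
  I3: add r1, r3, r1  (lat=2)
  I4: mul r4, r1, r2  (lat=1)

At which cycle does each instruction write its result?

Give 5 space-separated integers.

I0 mul r1: issue@1 deps=(None,None) exec_start@1 write@3
I1 mul r4: issue@2 deps=(None,None) exec_start@2 write@4
I2 add r2: issue@3 deps=(0,None) exec_start@3 write@6
I3 add r1: issue@4 deps=(None,0) exec_start@4 write@6
I4 mul r4: issue@5 deps=(3,2) exec_start@6 write@7

Answer: 3 4 6 6 7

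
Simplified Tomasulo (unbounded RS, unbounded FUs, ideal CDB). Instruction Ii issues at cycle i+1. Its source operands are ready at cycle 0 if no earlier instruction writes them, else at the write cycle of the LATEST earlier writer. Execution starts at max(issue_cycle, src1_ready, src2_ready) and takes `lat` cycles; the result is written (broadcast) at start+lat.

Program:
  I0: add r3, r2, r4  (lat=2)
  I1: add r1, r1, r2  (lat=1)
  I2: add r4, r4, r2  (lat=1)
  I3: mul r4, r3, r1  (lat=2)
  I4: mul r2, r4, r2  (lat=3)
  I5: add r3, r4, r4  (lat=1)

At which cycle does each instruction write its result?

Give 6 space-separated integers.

Answer: 3 3 4 6 9 7

Derivation:
I0 add r3: issue@1 deps=(None,None) exec_start@1 write@3
I1 add r1: issue@2 deps=(None,None) exec_start@2 write@3
I2 add r4: issue@3 deps=(None,None) exec_start@3 write@4
I3 mul r4: issue@4 deps=(0,1) exec_start@4 write@6
I4 mul r2: issue@5 deps=(3,None) exec_start@6 write@9
I5 add r3: issue@6 deps=(3,3) exec_start@6 write@7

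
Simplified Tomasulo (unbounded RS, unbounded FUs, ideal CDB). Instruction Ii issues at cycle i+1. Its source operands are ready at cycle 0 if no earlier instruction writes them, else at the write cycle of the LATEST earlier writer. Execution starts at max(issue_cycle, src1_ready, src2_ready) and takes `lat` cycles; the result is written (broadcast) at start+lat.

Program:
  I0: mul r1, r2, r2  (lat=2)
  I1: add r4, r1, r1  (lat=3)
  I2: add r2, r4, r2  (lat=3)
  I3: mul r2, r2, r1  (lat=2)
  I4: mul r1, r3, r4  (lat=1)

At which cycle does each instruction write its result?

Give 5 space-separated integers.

Answer: 3 6 9 11 7

Derivation:
I0 mul r1: issue@1 deps=(None,None) exec_start@1 write@3
I1 add r4: issue@2 deps=(0,0) exec_start@3 write@6
I2 add r2: issue@3 deps=(1,None) exec_start@6 write@9
I3 mul r2: issue@4 deps=(2,0) exec_start@9 write@11
I4 mul r1: issue@5 deps=(None,1) exec_start@6 write@7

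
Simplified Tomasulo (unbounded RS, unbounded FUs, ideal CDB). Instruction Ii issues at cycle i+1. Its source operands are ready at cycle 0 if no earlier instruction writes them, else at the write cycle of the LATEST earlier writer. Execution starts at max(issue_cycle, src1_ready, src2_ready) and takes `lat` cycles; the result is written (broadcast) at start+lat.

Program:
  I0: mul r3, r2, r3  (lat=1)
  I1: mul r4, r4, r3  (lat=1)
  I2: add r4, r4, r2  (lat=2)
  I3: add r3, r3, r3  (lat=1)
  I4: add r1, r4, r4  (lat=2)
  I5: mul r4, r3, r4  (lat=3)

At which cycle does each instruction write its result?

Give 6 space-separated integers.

I0 mul r3: issue@1 deps=(None,None) exec_start@1 write@2
I1 mul r4: issue@2 deps=(None,0) exec_start@2 write@3
I2 add r4: issue@3 deps=(1,None) exec_start@3 write@5
I3 add r3: issue@4 deps=(0,0) exec_start@4 write@5
I4 add r1: issue@5 deps=(2,2) exec_start@5 write@7
I5 mul r4: issue@6 deps=(3,2) exec_start@6 write@9

Answer: 2 3 5 5 7 9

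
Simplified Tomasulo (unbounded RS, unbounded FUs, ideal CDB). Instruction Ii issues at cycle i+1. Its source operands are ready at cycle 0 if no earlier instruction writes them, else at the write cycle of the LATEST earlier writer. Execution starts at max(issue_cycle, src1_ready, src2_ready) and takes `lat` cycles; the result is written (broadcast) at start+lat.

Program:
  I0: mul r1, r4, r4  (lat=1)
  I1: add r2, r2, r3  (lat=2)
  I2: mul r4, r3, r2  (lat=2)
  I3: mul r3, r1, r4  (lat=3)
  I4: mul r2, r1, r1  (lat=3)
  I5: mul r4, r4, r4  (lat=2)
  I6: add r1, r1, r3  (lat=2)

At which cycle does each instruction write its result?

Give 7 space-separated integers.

Answer: 2 4 6 9 8 8 11

Derivation:
I0 mul r1: issue@1 deps=(None,None) exec_start@1 write@2
I1 add r2: issue@2 deps=(None,None) exec_start@2 write@4
I2 mul r4: issue@3 deps=(None,1) exec_start@4 write@6
I3 mul r3: issue@4 deps=(0,2) exec_start@6 write@9
I4 mul r2: issue@5 deps=(0,0) exec_start@5 write@8
I5 mul r4: issue@6 deps=(2,2) exec_start@6 write@8
I6 add r1: issue@7 deps=(0,3) exec_start@9 write@11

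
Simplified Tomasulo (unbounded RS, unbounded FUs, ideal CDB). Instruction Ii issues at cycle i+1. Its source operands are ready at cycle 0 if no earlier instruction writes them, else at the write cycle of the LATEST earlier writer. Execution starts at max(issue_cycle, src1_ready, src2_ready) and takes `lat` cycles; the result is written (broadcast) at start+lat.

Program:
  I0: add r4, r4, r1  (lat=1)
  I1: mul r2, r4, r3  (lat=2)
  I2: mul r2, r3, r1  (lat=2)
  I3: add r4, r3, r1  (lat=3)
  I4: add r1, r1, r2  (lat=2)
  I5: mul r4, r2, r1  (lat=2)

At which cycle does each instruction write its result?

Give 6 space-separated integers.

Answer: 2 4 5 7 7 9

Derivation:
I0 add r4: issue@1 deps=(None,None) exec_start@1 write@2
I1 mul r2: issue@2 deps=(0,None) exec_start@2 write@4
I2 mul r2: issue@3 deps=(None,None) exec_start@3 write@5
I3 add r4: issue@4 deps=(None,None) exec_start@4 write@7
I4 add r1: issue@5 deps=(None,2) exec_start@5 write@7
I5 mul r4: issue@6 deps=(2,4) exec_start@7 write@9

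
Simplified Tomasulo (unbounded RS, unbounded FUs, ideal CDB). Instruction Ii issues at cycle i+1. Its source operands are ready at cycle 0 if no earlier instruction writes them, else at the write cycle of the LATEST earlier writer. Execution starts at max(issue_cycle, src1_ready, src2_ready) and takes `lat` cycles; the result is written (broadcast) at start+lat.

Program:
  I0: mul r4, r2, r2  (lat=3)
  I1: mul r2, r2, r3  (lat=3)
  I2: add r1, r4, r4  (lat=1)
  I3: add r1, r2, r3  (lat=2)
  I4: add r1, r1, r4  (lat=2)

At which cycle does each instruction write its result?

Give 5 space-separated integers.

Answer: 4 5 5 7 9

Derivation:
I0 mul r4: issue@1 deps=(None,None) exec_start@1 write@4
I1 mul r2: issue@2 deps=(None,None) exec_start@2 write@5
I2 add r1: issue@3 deps=(0,0) exec_start@4 write@5
I3 add r1: issue@4 deps=(1,None) exec_start@5 write@7
I4 add r1: issue@5 deps=(3,0) exec_start@7 write@9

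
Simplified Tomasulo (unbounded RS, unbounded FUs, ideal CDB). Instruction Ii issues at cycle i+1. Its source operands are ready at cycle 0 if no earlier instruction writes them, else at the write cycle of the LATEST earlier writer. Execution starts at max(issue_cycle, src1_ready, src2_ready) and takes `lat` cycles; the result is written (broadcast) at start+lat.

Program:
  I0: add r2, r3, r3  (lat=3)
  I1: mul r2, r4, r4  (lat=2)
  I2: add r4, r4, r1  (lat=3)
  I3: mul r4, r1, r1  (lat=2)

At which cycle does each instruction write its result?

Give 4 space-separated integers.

I0 add r2: issue@1 deps=(None,None) exec_start@1 write@4
I1 mul r2: issue@2 deps=(None,None) exec_start@2 write@4
I2 add r4: issue@3 deps=(None,None) exec_start@3 write@6
I3 mul r4: issue@4 deps=(None,None) exec_start@4 write@6

Answer: 4 4 6 6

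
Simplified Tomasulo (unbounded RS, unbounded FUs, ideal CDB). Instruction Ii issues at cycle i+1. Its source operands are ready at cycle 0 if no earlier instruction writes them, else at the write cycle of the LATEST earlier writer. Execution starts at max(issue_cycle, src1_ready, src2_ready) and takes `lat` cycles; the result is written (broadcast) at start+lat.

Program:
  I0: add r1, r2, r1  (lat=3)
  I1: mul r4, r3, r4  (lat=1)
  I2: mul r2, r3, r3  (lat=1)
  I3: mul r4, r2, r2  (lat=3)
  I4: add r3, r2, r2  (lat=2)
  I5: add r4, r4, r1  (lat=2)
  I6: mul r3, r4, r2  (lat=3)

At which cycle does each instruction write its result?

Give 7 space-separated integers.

Answer: 4 3 4 7 7 9 12

Derivation:
I0 add r1: issue@1 deps=(None,None) exec_start@1 write@4
I1 mul r4: issue@2 deps=(None,None) exec_start@2 write@3
I2 mul r2: issue@3 deps=(None,None) exec_start@3 write@4
I3 mul r4: issue@4 deps=(2,2) exec_start@4 write@7
I4 add r3: issue@5 deps=(2,2) exec_start@5 write@7
I5 add r4: issue@6 deps=(3,0) exec_start@7 write@9
I6 mul r3: issue@7 deps=(5,2) exec_start@9 write@12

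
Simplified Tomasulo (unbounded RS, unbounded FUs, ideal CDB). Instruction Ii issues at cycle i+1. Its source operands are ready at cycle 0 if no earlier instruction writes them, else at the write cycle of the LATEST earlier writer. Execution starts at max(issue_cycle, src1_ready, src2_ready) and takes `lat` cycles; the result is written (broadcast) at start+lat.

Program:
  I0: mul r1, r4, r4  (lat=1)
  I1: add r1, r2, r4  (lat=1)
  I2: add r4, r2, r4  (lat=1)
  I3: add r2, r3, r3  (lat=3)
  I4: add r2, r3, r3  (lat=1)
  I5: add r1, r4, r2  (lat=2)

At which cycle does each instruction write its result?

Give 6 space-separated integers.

I0 mul r1: issue@1 deps=(None,None) exec_start@1 write@2
I1 add r1: issue@2 deps=(None,None) exec_start@2 write@3
I2 add r4: issue@3 deps=(None,None) exec_start@3 write@4
I3 add r2: issue@4 deps=(None,None) exec_start@4 write@7
I4 add r2: issue@5 deps=(None,None) exec_start@5 write@6
I5 add r1: issue@6 deps=(2,4) exec_start@6 write@8

Answer: 2 3 4 7 6 8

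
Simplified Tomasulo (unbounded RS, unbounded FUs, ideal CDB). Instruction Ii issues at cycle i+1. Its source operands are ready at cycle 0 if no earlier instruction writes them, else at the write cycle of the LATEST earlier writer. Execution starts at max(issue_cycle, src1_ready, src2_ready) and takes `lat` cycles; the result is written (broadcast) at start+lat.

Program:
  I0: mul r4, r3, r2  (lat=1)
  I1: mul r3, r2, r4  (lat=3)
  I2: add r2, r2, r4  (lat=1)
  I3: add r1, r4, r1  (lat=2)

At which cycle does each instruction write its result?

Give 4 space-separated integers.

I0 mul r4: issue@1 deps=(None,None) exec_start@1 write@2
I1 mul r3: issue@2 deps=(None,0) exec_start@2 write@5
I2 add r2: issue@3 deps=(None,0) exec_start@3 write@4
I3 add r1: issue@4 deps=(0,None) exec_start@4 write@6

Answer: 2 5 4 6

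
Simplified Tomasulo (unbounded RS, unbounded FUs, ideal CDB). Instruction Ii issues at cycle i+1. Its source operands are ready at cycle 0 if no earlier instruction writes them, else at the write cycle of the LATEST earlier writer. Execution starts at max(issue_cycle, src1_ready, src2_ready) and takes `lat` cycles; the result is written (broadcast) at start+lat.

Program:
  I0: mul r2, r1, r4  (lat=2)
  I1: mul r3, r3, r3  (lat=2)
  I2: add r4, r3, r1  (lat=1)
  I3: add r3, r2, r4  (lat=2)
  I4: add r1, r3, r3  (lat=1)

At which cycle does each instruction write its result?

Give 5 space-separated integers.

I0 mul r2: issue@1 deps=(None,None) exec_start@1 write@3
I1 mul r3: issue@2 deps=(None,None) exec_start@2 write@4
I2 add r4: issue@3 deps=(1,None) exec_start@4 write@5
I3 add r3: issue@4 deps=(0,2) exec_start@5 write@7
I4 add r1: issue@5 deps=(3,3) exec_start@7 write@8

Answer: 3 4 5 7 8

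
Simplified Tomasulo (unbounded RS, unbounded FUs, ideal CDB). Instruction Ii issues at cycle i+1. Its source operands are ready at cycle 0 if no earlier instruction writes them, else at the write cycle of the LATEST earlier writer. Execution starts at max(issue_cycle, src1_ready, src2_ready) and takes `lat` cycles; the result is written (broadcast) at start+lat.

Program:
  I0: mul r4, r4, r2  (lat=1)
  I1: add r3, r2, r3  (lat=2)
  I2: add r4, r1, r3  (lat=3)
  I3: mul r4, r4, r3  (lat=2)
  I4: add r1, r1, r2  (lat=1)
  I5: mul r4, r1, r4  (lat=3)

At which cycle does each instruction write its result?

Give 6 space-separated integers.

I0 mul r4: issue@1 deps=(None,None) exec_start@1 write@2
I1 add r3: issue@2 deps=(None,None) exec_start@2 write@4
I2 add r4: issue@3 deps=(None,1) exec_start@4 write@7
I3 mul r4: issue@4 deps=(2,1) exec_start@7 write@9
I4 add r1: issue@5 deps=(None,None) exec_start@5 write@6
I5 mul r4: issue@6 deps=(4,3) exec_start@9 write@12

Answer: 2 4 7 9 6 12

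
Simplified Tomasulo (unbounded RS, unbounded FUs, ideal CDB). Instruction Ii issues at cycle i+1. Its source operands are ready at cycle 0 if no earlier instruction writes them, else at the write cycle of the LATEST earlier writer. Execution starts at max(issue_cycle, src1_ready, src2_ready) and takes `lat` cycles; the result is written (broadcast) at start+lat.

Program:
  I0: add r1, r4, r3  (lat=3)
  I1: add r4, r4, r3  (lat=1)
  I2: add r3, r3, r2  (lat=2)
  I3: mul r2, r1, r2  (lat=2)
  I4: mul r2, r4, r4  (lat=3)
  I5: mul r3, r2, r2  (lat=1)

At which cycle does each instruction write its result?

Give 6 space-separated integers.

Answer: 4 3 5 6 8 9

Derivation:
I0 add r1: issue@1 deps=(None,None) exec_start@1 write@4
I1 add r4: issue@2 deps=(None,None) exec_start@2 write@3
I2 add r3: issue@3 deps=(None,None) exec_start@3 write@5
I3 mul r2: issue@4 deps=(0,None) exec_start@4 write@6
I4 mul r2: issue@5 deps=(1,1) exec_start@5 write@8
I5 mul r3: issue@6 deps=(4,4) exec_start@8 write@9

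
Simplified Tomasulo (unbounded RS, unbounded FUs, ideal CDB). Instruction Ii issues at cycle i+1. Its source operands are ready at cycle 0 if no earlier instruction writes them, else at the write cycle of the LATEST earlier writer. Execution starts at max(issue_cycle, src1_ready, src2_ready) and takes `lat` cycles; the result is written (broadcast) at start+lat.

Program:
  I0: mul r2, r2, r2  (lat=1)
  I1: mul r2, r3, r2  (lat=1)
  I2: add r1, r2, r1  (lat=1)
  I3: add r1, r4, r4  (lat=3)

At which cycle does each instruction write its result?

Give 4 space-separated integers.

Answer: 2 3 4 7

Derivation:
I0 mul r2: issue@1 deps=(None,None) exec_start@1 write@2
I1 mul r2: issue@2 deps=(None,0) exec_start@2 write@3
I2 add r1: issue@3 deps=(1,None) exec_start@3 write@4
I3 add r1: issue@4 deps=(None,None) exec_start@4 write@7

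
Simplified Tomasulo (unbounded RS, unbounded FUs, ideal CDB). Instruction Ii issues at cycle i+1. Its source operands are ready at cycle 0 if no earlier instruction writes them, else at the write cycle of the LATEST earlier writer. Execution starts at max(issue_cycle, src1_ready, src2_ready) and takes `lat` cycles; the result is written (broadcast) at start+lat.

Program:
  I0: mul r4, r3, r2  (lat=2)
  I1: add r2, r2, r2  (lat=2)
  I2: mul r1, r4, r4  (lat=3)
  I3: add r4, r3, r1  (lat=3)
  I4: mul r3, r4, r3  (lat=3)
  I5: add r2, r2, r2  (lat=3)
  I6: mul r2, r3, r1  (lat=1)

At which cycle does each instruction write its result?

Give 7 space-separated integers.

I0 mul r4: issue@1 deps=(None,None) exec_start@1 write@3
I1 add r2: issue@2 deps=(None,None) exec_start@2 write@4
I2 mul r1: issue@3 deps=(0,0) exec_start@3 write@6
I3 add r4: issue@4 deps=(None,2) exec_start@6 write@9
I4 mul r3: issue@5 deps=(3,None) exec_start@9 write@12
I5 add r2: issue@6 deps=(1,1) exec_start@6 write@9
I6 mul r2: issue@7 deps=(4,2) exec_start@12 write@13

Answer: 3 4 6 9 12 9 13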